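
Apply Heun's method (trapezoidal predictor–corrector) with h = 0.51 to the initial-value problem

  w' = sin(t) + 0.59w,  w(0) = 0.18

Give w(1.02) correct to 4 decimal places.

Heun: k1 = f(t_n, w_n); k2 = f(t_n + h, w_n + h·k1); w_{n+1} = w_n + (h/2)·(k1 + k2).
t=0.000000, w=0.180000:
  k1 = f(0.000000, 0.180000) = 0.106200
  k2 = f(0.510000, 0.234162) = 0.626333
  w ← 0.180000 + (0.51/2)·(0.106200 + 0.626333) = 0.366796
t=0.510000, w=0.366796:
  k1 = f(0.510000, 0.366796) = 0.704587
  k2 = f(1.020000, 0.726135) = 1.280528
  w ← 0.366796 + (0.51/2)·(0.704587 + 1.280528) = 0.873000
w(1.02) ≈ 0.8730

0.8730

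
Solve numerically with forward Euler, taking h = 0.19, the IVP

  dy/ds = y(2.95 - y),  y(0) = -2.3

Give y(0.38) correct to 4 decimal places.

Euler: y_{n+1} = y_n + h·f(s_n, y_n).
s=0.000000, y=-2.300000: f=-12.075000 → y ← -2.300000 + 0.19·(-12.075000) = -4.594250
s=0.190000, y=-4.594250: f=-34.660171 → y ← -4.594250 + 0.19·(-34.660171) = -11.179682
y(0.38) ≈ -11.1797

-11.1797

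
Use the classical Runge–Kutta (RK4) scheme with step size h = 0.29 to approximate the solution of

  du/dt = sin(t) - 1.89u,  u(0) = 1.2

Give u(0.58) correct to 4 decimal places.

0.5183

RK4: k1 = f(t_n, u_n); k2 = f(t_n + h/2, u_n + (h/2)·k1); k3 = f(t_n + h/2, u_n + (h/2)·k2); k4 = f(t_n + h, u_n + h·k3); u_{n+1} = u_n + (h/6)·(k1 + 2k2 + 2k3 + k4).
t=0.000000, u=1.200000:
  k1 = f(0.000000, 1.200000) = -2.268000
  k2 = f(0.145000, 0.871140) = -1.501962
  k3 = f(0.145000, 0.982215) = -1.711895
  k4 = f(0.290000, 0.703550) = -1.043758
  u ← 1.200000 + (0.29/6)·(k1 + 2k2 + 2k3 + k4) = 0.729259
t=0.290000, u=0.729259:
  k1 = f(0.290000, 0.729259) = -1.092347
  k2 = f(0.435000, 0.570869) = -0.657531
  k3 = f(0.435000, 0.633917) = -0.776692
  k4 = f(0.580000, 0.504018) = -0.404570
  u ← 0.729259 + (0.29/6)·(k1 + 2k2 + 2k3 + k4) = 0.518266
u(0.58) ≈ 0.5183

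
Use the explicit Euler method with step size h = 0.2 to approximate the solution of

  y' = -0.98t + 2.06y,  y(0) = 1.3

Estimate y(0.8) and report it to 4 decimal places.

Euler: y_{n+1} = y_n + h·f(t_n, y_n).
t=0.000000, y=1.300000: f=2.678000 → y ← 1.300000 + 0.2·2.678000 = 1.835600
t=0.200000, y=1.835600: f=3.585336 → y ← 1.835600 + 0.2·3.585336 = 2.552667
t=0.400000, y=2.552667: f=4.866494 → y ← 2.552667 + 0.2·4.866494 = 3.525966
t=0.600000, y=3.525966: f=6.675490 → y ← 3.525966 + 0.2·6.675490 = 4.861064
y(0.8) ≈ 4.8611

4.8611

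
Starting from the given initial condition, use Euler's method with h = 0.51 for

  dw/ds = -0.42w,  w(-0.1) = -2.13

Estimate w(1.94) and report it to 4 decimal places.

-0.8121

Euler: w_{n+1} = w_n + h·f(s_n, w_n).
s=-0.100000, w=-2.130000: f=0.894600 → w ← -2.130000 + 0.51·0.894600 = -1.673754
s=0.410000, w=-1.673754: f=0.702977 → w ← -1.673754 + 0.51·0.702977 = -1.315236
s=0.920000, w=-1.315236: f=0.552399 → w ← -1.315236 + 0.51·0.552399 = -1.033512
s=1.430000, w=-1.033512: f=0.434075 → w ← -1.033512 + 0.51·0.434075 = -0.812134
w(1.94) ≈ -0.8121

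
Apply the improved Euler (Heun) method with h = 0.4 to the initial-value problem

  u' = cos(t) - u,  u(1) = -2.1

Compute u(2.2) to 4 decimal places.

-0.7766

Heun: k1 = f(t_n, u_n); k2 = f(t_n + h, u_n + h·k1); u_{n+1} = u_n + (h/2)·(k1 + k2).
t=1.000000, u=-2.100000:
  k1 = f(1.000000, -2.100000) = 2.640302
  k2 = f(1.400000, -1.043879) = 1.213846
  u ← -2.100000 + (0.4/2)·(2.640302 + 1.213846) = -1.329170
t=1.400000, u=-1.329170:
  k1 = f(1.400000, -1.329170) = 1.499137
  k2 = f(1.800000, -0.729515) = 0.502313
  u ← -1.329170 + (0.4/2)·(1.499137 + 0.502313) = -0.928880
t=1.800000, u=-0.928880:
  k1 = f(1.800000, -0.928880) = 0.701678
  k2 = f(2.200000, -0.648209) = 0.059708
  u ← -0.928880 + (0.4/2)·(0.701678 + 0.059708) = -0.776603
u(2.2) ≈ -0.7766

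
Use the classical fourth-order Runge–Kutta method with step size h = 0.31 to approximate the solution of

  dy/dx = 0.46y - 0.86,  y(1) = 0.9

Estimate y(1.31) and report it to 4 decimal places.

RK4: k1 = f(x_n, y_n); k2 = f(x_n + h/2, y_n + (h/2)·k1); k3 = f(x_n + h/2, y_n + (h/2)·k2); k4 = f(x_n + h, y_n + h·k3); y_{n+1} = y_n + (h/6)·(k1 + 2k2 + 2k3 + k4).
x=1.000000, y=0.900000:
  k1 = f(1.000000, 0.900000) = -0.446000
  k2 = f(1.155000, 0.830870) = -0.477800
  k3 = f(1.155000, 0.825941) = -0.480067
  k4 = f(1.310000, 0.751179) = -0.514458
  y ← 0.900000 + (0.31/6)·(k1 + 2k2 + 2k3 + k4) = 0.751397
y(1.31) ≈ 0.7514

0.7514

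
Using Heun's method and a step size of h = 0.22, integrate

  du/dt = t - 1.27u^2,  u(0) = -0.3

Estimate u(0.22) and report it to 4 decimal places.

Heun: k1 = f(t_n, u_n); k2 = f(t_n + h, u_n + h·k1); u_{n+1} = u_n + (h/2)·(k1 + k2).
t=0.000000, u=-0.300000:
  k1 = f(0.000000, -0.300000) = -0.114300
  k2 = f(0.220000, -0.325146) = 0.085736
  u ← -0.300000 + (0.22/2)·(-0.114300 + 0.085736) = -0.303142
u(0.22) ≈ -0.3031

-0.3031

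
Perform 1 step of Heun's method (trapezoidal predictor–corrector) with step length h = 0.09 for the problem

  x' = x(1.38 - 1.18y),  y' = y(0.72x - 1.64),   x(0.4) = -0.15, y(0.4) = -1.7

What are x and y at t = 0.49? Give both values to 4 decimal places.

-0.1999, -1.4515

Heun on (x,y): k1 = f(t_n, state_n); k2 = f(t_n + h, state_n + h·k1); state_{n+1} = state_n + (h/2)·(k1 + k2).
0.400000: (-0.150000, -1.700000)
  k1 = (-0.507900, 2.971600)
  predictor → (-0.195711, -1.432556)
  k2 = (-0.600914, 2.551256)
  → (-0.199897, -1.451471)
(x(0.49), y(0.49)) ≈ (-0.1999, -1.4515)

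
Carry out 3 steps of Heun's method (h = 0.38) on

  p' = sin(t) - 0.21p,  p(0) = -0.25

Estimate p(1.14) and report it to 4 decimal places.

Heun: k1 = f(t_n, p_n); k2 = f(t_n + h, p_n + h·k1); p_{n+1} = p_n + (h/2)·(k1 + k2).
t=0.000000, p=-0.250000:
  k1 = f(0.000000, -0.250000) = 0.052500
  k2 = f(0.380000, -0.230050) = 0.419231
  p ← -0.250000 + (0.38/2)·(0.052500 + 0.419231) = -0.160371
t=0.380000, p=-0.160371:
  k1 = f(0.380000, -0.160371) = 0.404598
  k2 = f(0.760000, -0.006624) = 0.690312
  p ← -0.160371 + (0.38/2)·(0.404598 + 0.690312) = 0.047662
t=0.760000, p=0.047662:
  k1 = f(0.760000, 0.047662) = 0.678912
  k2 = f(1.140000, 0.305649) = 0.844447
  p ← 0.047662 + (0.38/2)·(0.678912 + 0.844447) = 0.337100
p(1.14) ≈ 0.3371

0.3371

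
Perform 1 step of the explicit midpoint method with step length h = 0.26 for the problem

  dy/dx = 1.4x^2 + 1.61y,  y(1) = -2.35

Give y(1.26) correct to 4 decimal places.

-2.9986

Midpoint: k1 = f(x_n, y_n); k2 = f(x_n + h/2, y_n + (h/2)·k1); y_{n+1} = y_n + h·k2.
x=1.000000, y=-2.350000:
  k1 = f(1.000000, -2.350000) = -2.383500
  k2 = f(1.130000, -2.659855) = -2.494707
  y ← -2.350000 + 0.26·(-2.494707) = -2.998624
y(1.26) ≈ -2.9986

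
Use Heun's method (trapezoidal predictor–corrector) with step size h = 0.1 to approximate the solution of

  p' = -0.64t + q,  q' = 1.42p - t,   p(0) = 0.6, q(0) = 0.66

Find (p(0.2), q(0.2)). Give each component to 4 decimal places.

0.7362, 0.8294

Heun on (p,q): k1 = f(t_n, state_n); k2 = f(t_n + h, state_n + h·k1); state_{n+1} = state_n + (h/2)·(k1 + k2).
0.000000: (0.600000, 0.660000)
  k1 = (0.660000, 0.852000)
  predictor → (0.666000, 0.745200)
  k2 = (0.681200, 0.845720)
  → (0.667060, 0.744886)
0.100000: (0.667060, 0.744886)
  k1 = (0.680886, 0.847225)
  predictor → (0.735149, 0.829609)
  k2 = (0.701609, 0.843911)
  → (0.736185, 0.829443)
(p(0.2), q(0.2)) ≈ (0.7362, 0.8294)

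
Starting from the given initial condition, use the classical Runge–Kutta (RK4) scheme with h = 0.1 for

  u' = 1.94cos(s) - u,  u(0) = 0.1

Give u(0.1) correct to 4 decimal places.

RK4: k1 = f(s_n, u_n); k2 = f(s_n + h/2, u_n + (h/2)·k1); k3 = f(s_n + h/2, u_n + (h/2)·k2); k4 = f(s_n + h, u_n + h·k3); u_{n+1} = u_n + (h/6)·(k1 + 2k2 + 2k3 + k4).
s=0.000000, u=0.100000:
  k1 = f(0.000000, 0.100000) = 1.840000
  k2 = f(0.050000, 0.192000) = 1.745576
  k3 = f(0.050000, 0.187279) = 1.750297
  k4 = f(0.100000, 0.275030) = 1.655278
  u ← 0.100000 + (0.1/6)·(k1 + 2k2 + 2k3 + k4) = 0.274784
u(0.1) ≈ 0.2748

0.2748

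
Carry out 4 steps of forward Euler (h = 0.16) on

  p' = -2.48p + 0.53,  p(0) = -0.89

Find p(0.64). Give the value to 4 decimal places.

Euler: p_{n+1} = p_n + h·f(t_n, p_n).
t=0.000000, p=-0.890000: f=2.737200 → p ← -0.890000 + 0.16·2.737200 = -0.452048
t=0.160000, p=-0.452048: f=1.651079 → p ← -0.452048 + 0.16·1.651079 = -0.187875
t=0.320000, p=-0.187875: f=0.995931 → p ← -0.187875 + 0.16·0.995931 = -0.028526
t=0.480000, p=-0.028526: f=0.600746 → p ← -0.028526 + 0.16·0.600746 = 0.067593
p(0.64) ≈ 0.0676

0.0676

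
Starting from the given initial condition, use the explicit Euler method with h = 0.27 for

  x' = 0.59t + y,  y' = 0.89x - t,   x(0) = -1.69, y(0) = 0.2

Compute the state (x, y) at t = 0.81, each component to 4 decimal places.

Euler on (x,y): x_{n+1} = x_n + h·x', y_{n+1} = y_n + h·y'.
0.000000: (-1.690000, 0.200000); f=(0.200000, -1.504100) → (-1.636000, -0.206107)
0.270000: (-1.636000, -0.206107); f=(-0.046807, -1.726040) → (-1.648638, -0.672138)
0.540000: (-1.648638, -0.672138); f=(-0.353538, -2.007288) → (-1.744093, -1.214105)
(x(0.81), y(0.81)) ≈ (-1.7441, -1.2141)

-1.7441, -1.2141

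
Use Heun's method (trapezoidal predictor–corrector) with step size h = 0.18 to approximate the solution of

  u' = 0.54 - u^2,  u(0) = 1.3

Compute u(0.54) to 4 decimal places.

0.9514

Heun: k1 = f(s_n, u_n); k2 = f(s_n + h, u_n + h·k1); u_{n+1} = u_n + (h/2)·(k1 + k2).
s=0.000000, u=1.300000:
  k1 = f(0.000000, 1.300000) = -1.150000
  k2 = f(0.180000, 1.093000) = -0.654649
  u ← 1.300000 + (0.18/2)·(-1.150000 + (-0.654649)) = 1.137582
s=0.180000, u=1.137582:
  k1 = f(0.180000, 1.137582) = -0.754092
  k2 = f(0.360000, 1.001845) = -0.463694
  u ← 1.137582 + (0.18/2)·(-0.754092 + (-0.463694)) = 1.027981
s=0.360000, u=1.027981:
  k1 = f(0.360000, 1.027981) = -0.516745
  k2 = f(0.540000, 0.934967) = -0.334163
  u ← 1.027981 + (0.18/2)·(-0.516745 + (-0.334163)) = 0.951399
u(0.54) ≈ 0.9514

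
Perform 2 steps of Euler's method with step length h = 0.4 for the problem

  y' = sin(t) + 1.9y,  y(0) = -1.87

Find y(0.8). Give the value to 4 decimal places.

Euler: y_{n+1} = y_n + h·f(t_n, y_n).
t=0.000000, y=-1.870000: f=-3.553000 → y ← -1.870000 + 0.4·(-3.553000) = -3.291200
t=0.400000, y=-3.291200: f=-5.863862 → y ← -3.291200 + 0.4·(-5.863862) = -5.636745
y(0.8) ≈ -5.6367

-5.6367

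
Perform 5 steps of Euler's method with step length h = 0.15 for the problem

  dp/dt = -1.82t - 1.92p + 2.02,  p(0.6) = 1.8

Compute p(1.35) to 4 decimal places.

Euler: p_{n+1} = p_n + h·f(t_n, p_n).
t=0.600000, p=1.800000: f=-2.528000 → p ← 1.800000 + 0.15·(-2.528000) = 1.420800
t=0.750000, p=1.420800: f=-2.072936 → p ← 1.420800 + 0.15·(-2.072936) = 1.109860
t=0.900000, p=1.109860: f=-1.748930 → p ← 1.109860 + 0.15·(-1.748930) = 0.847520
t=1.050000, p=0.847520: f=-1.518238 → p ← 0.847520 + 0.15·(-1.518238) = 0.619784
t=1.200000, p=0.619784: f=-1.353986 → p ← 0.619784 + 0.15·(-1.353986) = 0.416686
p(1.35) ≈ 0.4167

0.4167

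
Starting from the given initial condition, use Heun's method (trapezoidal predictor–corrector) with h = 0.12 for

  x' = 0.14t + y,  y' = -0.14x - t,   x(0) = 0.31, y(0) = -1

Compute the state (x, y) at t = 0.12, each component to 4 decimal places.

0.1907, -1.0114

Heun on (x,y): k1 = f(t_n, state_n); k2 = f(t_n + h, state_n + h·k1); state_{n+1} = state_n + (h/2)·(k1 + k2).
0.000000: (0.310000, -1.000000)
  k1 = (-1.000000, -0.043400)
  predictor → (0.190000, -1.005208)
  k2 = (-0.988408, -0.146600)
  → (0.190696, -1.011400)
(x(0.12), y(0.12)) ≈ (0.1907, -1.0114)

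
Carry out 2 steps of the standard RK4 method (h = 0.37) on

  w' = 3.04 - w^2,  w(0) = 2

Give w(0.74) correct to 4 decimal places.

1.7656

RK4: k1 = f(s_n, w_n); k2 = f(s_n + h/2, w_n + (h/2)·k1); k3 = f(s_n + h/2, w_n + (h/2)·k2); k4 = f(s_n + h, w_n + h·k3); w_{n+1} = w_n + (h/6)·(k1 + 2k2 + 2k3 + k4).
s=0.000000, w=2.000000:
  k1 = f(0.000000, 2.000000) = -0.960000
  k2 = f(0.185000, 1.822400) = -0.281142
  k3 = f(0.185000, 1.947989) = -0.754660
  k4 = f(0.370000, 1.720776) = 0.078931
  w ← 2.000000 + (0.37/6)·(k1 + 2k2 + 2k3 + k4) = 1.817918
s=0.370000, w=1.817918:
  k1 = f(0.370000, 1.817918) = -0.264828
  k2 = f(0.555000, 1.768925) = -0.089097
  k3 = f(0.555000, 1.801436) = -0.205170
  k4 = f(0.740000, 1.742006) = 0.005417
  w ← 1.817918 + (0.37/6)·(k1 + 2k2 + 2k3 + k4) = 1.765629
w(0.74) ≈ 1.7656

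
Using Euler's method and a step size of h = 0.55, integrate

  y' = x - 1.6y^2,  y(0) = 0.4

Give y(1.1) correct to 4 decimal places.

Euler: y_{n+1} = y_n + h·f(x_n, y_n).
x=0.000000, y=0.400000: f=-0.256000 → y ← 0.400000 + 0.55·(-0.256000) = 0.259200
x=0.550000, y=0.259200: f=0.442505 → y ← 0.259200 + 0.55·0.442505 = 0.502578
y(1.1) ≈ 0.5026

0.5026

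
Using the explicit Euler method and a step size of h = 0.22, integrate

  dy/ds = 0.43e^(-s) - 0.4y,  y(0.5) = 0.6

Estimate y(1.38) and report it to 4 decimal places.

Euler: y_{n+1} = y_n + h·f(s_n, y_n).
s=0.500000, y=0.600000: f=0.020808 → y ← 0.600000 + 0.22·0.020808 = 0.604578
s=0.720000, y=0.604578: f=-0.032528 → y ← 0.604578 + 0.22·(-0.032528) = 0.597422
s=0.940000, y=0.597422: f=-0.070999 → y ← 0.597422 + 0.22·(-0.070999) = 0.581802
s=1.160000, y=0.581802: f=-0.097922 → y ← 0.581802 + 0.22·(-0.097922) = 0.560259
y(1.38) ≈ 0.5603

0.5603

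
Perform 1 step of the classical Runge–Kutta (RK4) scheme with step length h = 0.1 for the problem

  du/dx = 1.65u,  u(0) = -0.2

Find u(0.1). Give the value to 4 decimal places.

-0.2359

RK4: k1 = f(x_n, u_n); k2 = f(x_n + h/2, u_n + (h/2)·k1); k3 = f(x_n + h/2, u_n + (h/2)·k2); k4 = f(x_n + h, u_n + h·k3); u_{n+1} = u_n + (h/6)·(k1 + 2k2 + 2k3 + k4).
x=0.000000, u=-0.200000:
  k1 = f(0.000000, -0.200000) = -0.330000
  k2 = f(0.050000, -0.216500) = -0.357225
  k3 = f(0.050000, -0.217861) = -0.359471
  k4 = f(0.100000, -0.235947) = -0.389313
  u ← -0.200000 + (0.1/6)·(k1 + 2k2 + 2k3 + k4) = -0.235878
u(0.1) ≈ -0.2359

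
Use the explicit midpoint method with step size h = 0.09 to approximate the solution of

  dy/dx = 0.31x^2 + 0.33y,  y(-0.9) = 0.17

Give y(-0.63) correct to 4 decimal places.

0.2379

Midpoint: k1 = f(x_n, y_n); k2 = f(x_n + h/2, y_n + (h/2)·k1); y_{n+1} = y_n + h·k2.
x=-0.900000, y=0.170000:
  k1 = f(-0.900000, 0.170000) = 0.307200
  k2 = f(-0.855000, 0.183824) = 0.287280
  y ← 0.170000 + 0.09·0.287280 = 0.195855
x=-0.810000, y=0.195855:
  k1 = f(-0.810000, 0.195855) = 0.268023
  k2 = f(-0.765000, 0.207916) = 0.250032
  y ← 0.195855 + 0.09·0.250032 = 0.218358
x=-0.720000, y=0.218358:
  k1 = f(-0.720000, 0.218358) = 0.232762
  k2 = f(-0.675000, 0.228832) = 0.216758
  y ← 0.218358 + 0.09·0.216758 = 0.237866
y(-0.63) ≈ 0.2379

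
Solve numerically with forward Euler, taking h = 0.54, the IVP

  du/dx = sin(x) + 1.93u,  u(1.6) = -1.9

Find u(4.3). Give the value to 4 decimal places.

Euler: u_{n+1} = u_n + h·f(x_n, u_n).
x=1.600000, u=-1.900000: f=-2.667426 → u ← -1.900000 + 0.54·(-2.667426) = -3.340410
x=2.140000, u=-3.340410: f=-5.604661 → u ← -3.340410 + 0.54·(-5.604661) = -6.366927
x=2.680000, u=-6.366927: f=-11.842795 → u ← -6.366927 + 0.54·(-11.842795) = -12.762037
x=3.220000, u=-12.762037: f=-24.709058 → u ← -12.762037 + 0.54·(-24.709058) = -26.104928
x=3.760000, u=-26.104928: f=-50.962250 → u ← -26.104928 + 0.54·(-50.962250) = -53.624543
u(4.3) ≈ -53.6245

-53.6245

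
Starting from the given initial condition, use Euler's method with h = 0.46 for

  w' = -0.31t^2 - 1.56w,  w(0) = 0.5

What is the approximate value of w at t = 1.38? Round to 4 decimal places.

Euler: w_{n+1} = w_n + h·f(t_n, w_n).
t=0.000000, w=0.500000: f=-0.780000 → w ← 0.500000 + 0.46·(-0.780000) = 0.141200
t=0.460000, w=0.141200: f=-0.285868 → w ← 0.141200 + 0.46·(-0.285868) = 0.009701
t=0.920000, w=0.009701: f=-0.277517 → w ← 0.009701 + 0.46·(-0.277517) = -0.117957
w(1.38) ≈ -0.1180

-0.1180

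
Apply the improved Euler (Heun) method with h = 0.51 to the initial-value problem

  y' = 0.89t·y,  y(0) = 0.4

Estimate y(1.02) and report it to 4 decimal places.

0.6252

Heun: k1 = f(t_n, y_n); k2 = f(t_n + h, y_n + h·k1); y_{n+1} = y_n + (h/2)·(k1 + k2).
t=0.000000, y=0.400000:
  k1 = f(0.000000, 0.400000) = 0.000000
  k2 = f(0.510000, 0.400000) = 0.181560
  y ← 0.400000 + (0.51/2)·(0.000000 + 0.181560) = 0.446298
t=0.510000, y=0.446298:
  k1 = f(0.510000, 0.446298) = 0.202575
  k2 = f(1.020000, 0.549611) = 0.498937
  y ← 0.446298 + (0.51/2)·(0.202575 + 0.498937) = 0.625183
y(1.02) ≈ 0.6252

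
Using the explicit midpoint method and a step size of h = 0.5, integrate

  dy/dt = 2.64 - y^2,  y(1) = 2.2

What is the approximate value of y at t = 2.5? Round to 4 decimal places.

Midpoint: k1 = f(t_n, y_n); k2 = f(t_n + h/2, y_n + (h/2)·k1); y_{n+1} = y_n + h·k2.
t=1.000000, y=2.200000:
  k1 = f(1.000000, 2.200000) = -2.200000
  k2 = f(1.250000, 1.650000) = -0.082500
  y ← 2.200000 + 0.5·(-0.082500) = 2.158750
t=1.500000, y=2.158750:
  k1 = f(1.500000, 2.158750) = -2.020202
  k2 = f(1.750000, 1.653700) = -0.094722
  y ← 2.158750 + 0.5·(-0.094722) = 2.111389
t=2.000000, y=2.111389:
  k1 = f(2.000000, 2.111389) = -1.817963
  k2 = f(2.250000, 1.656898) = -0.105311
  y ← 2.111389 + 0.5·(-0.105311) = 2.058733
y(2.5) ≈ 2.0587

2.0587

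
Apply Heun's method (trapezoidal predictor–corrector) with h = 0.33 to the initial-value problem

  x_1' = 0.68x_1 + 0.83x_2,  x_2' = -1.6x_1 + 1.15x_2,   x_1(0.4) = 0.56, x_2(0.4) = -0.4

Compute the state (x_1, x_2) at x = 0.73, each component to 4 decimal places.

Heun on (x_1,x_2): k1 = f(x_n, state_n); k2 = f(x_n + h, state_n + h·k1); state_{n+1} = state_n + (h/2)·(k1 + k2).
0.400000: (0.560000, -0.400000)
  k1 = (0.048800, -1.356000)
  predictor → (0.576104, -0.847480)
  k2 = (-0.311658, -1.896368)
  → (0.516628, -0.936641)
(x_1(0.73), x_2(0.73)) ≈ (0.5166, -0.9366)

0.5166, -0.9366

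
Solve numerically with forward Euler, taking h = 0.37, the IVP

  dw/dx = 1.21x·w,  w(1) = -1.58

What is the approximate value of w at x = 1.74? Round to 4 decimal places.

Euler: w_{n+1} = w_n + h·f(x_n, w_n).
x=1.000000, w=-1.580000: f=-1.911800 → w ← -1.580000 + 0.37·(-1.911800) = -2.287366
x=1.370000, w=-2.287366: f=-3.791767 → w ← -2.287366 + 0.37·(-3.791767) = -3.690320
w(1.74) ≈ -3.6903

-3.6903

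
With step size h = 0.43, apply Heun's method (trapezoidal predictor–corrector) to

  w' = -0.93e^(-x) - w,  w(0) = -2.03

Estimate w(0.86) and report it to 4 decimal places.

Heun: k1 = f(x_n, w_n); k2 = f(x_n + h, w_n + h·k1); w_{n+1} = w_n + (h/2)·(k1 + k2).
x=0.000000, w=-2.030000:
  k1 = f(0.000000, -2.030000) = 1.100000
  k2 = f(0.430000, -1.557000) = 0.952027
  w ← -2.030000 + (0.43/2)·(1.100000 + 0.952027) = -1.588814
x=0.430000, w=-1.588814:
  k1 = f(0.430000, -1.588814) = 0.983841
  k2 = f(0.860000, -1.165763) = 0.772222
  w ← -1.588814 + (0.43/2)·(0.983841 + 0.772222) = -1.211261
w(0.86) ≈ -1.2113

-1.2113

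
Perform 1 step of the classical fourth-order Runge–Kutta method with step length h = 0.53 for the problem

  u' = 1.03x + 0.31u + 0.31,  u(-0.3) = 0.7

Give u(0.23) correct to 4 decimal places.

0.9785

RK4: k1 = f(x_n, u_n); k2 = f(x_n + h/2, u_n + (h/2)·k1); k3 = f(x_n + h/2, u_n + (h/2)·k2); k4 = f(x_n + h, u_n + h·k3); u_{n+1} = u_n + (h/6)·(k1 + 2k2 + 2k3 + k4).
x=-0.300000, u=0.700000:
  k1 = f(-0.300000, 0.700000) = 0.218000
  k2 = f(-0.035000, 0.757770) = 0.508859
  k3 = f(-0.035000, 0.834848) = 0.532753
  k4 = f(0.230000, 0.982359) = 0.851431
  u ← 0.700000 + (0.53/6)·(k1 + 2k2 + 2k3 + k4) = 0.978484
u(0.23) ≈ 0.9785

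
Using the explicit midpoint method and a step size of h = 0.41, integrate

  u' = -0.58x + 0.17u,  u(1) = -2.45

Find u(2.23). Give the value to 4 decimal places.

-4.2791

Midpoint: k1 = f(x_n, u_n); k2 = f(x_n + h/2, u_n + (h/2)·k1); u_{n+1} = u_n + h·k2.
x=1.000000, u=-2.450000:
  k1 = f(1.000000, -2.450000) = -0.996500
  k2 = f(1.205000, -2.654283) = -1.150128
  u ← -2.450000 + 0.41·(-1.150128) = -2.921552
x=1.410000, u=-2.921552:
  k1 = f(1.410000, -2.921552) = -1.314464
  k2 = f(1.615000, -3.191018) = -1.479173
  u ← -2.921552 + 0.41·(-1.479173) = -3.528013
x=1.820000, u=-3.528013:
  k1 = f(1.820000, -3.528013) = -1.655362
  k2 = f(2.025000, -3.867363) = -1.831952
  u ← -3.528013 + 0.41·(-1.831952) = -4.279114
u(2.23) ≈ -4.2791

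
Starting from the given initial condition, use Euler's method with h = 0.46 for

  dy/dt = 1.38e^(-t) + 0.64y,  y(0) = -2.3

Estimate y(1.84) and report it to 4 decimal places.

-3.9213

Euler: y_{n+1} = y_n + h·f(t_n, y_n).
t=0.000000, y=-2.300000: f=-0.092000 → y ← -2.300000 + 0.46·(-0.092000) = -2.342320
t=0.460000, y=-2.342320: f=-0.627913 → y ← -2.342320 + 0.46·(-0.627913) = -2.631160
t=0.920000, y=-2.631160: f=-1.133986 → y ← -2.631160 + 0.46·(-1.133986) = -3.152794
t=1.380000, y=-3.152794: f=-1.670610 → y ← -3.152794 + 0.46·(-1.670610) = -3.921274
y(1.84) ≈ -3.9213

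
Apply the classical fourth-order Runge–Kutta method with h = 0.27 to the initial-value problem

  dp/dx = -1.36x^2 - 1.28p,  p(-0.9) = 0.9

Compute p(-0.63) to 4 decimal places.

RK4: k1 = f(x_n, p_n); k2 = f(x_n + h/2, p_n + (h/2)·k1); k3 = f(x_n + h/2, p_n + (h/2)·k2); k4 = f(x_n + h, p_n + h·k3); p_{n+1} = p_n + (h/6)·(k1 + 2k2 + 2k3 + k4).
x=-0.900000, p=0.900000:
  k1 = f(-0.900000, 0.900000) = -2.253600
  k2 = f(-0.765000, 0.595764) = -1.558484
  k3 = f(-0.765000, 0.689605) = -1.678600
  k4 = f(-0.630000, 0.446778) = -1.111660
  p ← 0.900000 + (0.27/6)·(k1 + 2k2 + 2k3 + k4) = 0.457226
p(-0.63) ≈ 0.4572

0.4572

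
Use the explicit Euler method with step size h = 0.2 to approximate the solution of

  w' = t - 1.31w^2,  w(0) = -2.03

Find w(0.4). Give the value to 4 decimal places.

Euler: w_{n+1} = w_n + h·f(t_n, w_n).
t=0.000000, w=-2.030000: f=-5.398379 → w ← -2.030000 + 0.2·(-5.398379) = -3.109676
t=0.200000, w=-3.109676: f=-12.467809 → w ← -3.109676 + 0.2·(-12.467809) = -5.603238
w(0.4) ≈ -5.6032

-5.6032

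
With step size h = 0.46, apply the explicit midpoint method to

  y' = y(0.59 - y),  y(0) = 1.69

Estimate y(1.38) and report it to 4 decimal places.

0.8997

Midpoint: k1 = f(s_n, y_n); k2 = f(s_n + h/2, y_n + (h/2)·k1); y_{n+1} = y_n + h·k2.
s=0.000000, y=1.690000:
  k1 = f(0.000000, 1.690000) = -1.859000
  k2 = f(0.230000, 1.262430) = -0.848896
  y ← 1.690000 + 0.46·(-0.848896) = 1.299508
s=0.460000, y=1.299508:
  k1 = f(0.460000, 1.299508) = -0.922011
  k2 = f(0.690000, 1.087445) = -0.540945
  y ← 1.299508 + 0.46·(-0.540945) = 1.050673
s=0.920000, y=1.050673:
  k1 = f(0.920000, 1.050673) = -0.484017
  k2 = f(1.150000, 0.939349) = -0.328161
  y ← 1.050673 + 0.46·(-0.328161) = 0.899719
y(1.38) ≈ 0.8997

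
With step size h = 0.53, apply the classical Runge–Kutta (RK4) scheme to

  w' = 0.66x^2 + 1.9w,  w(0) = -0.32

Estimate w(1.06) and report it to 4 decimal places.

RK4: k1 = f(x_n, w_n); k2 = f(x_n + h/2, w_n + (h/2)·k1); k3 = f(x_n + h/2, w_n + (h/2)·k2); k4 = f(x_n + h, w_n + h·k3); w_{n+1} = w_n + (h/6)·(k1 + 2k2 + 2k3 + k4).
x=0.000000, w=-0.320000:
  k1 = f(0.000000, -0.320000) = -0.608000
  k2 = f(0.265000, -0.481120) = -0.867779
  k3 = f(0.265000, -0.549962) = -0.998578
  k4 = f(0.530000, -0.849247) = -1.428175
  w ← -0.320000 + (0.53/6)·(k1 + 2k2 + 2k3 + k4) = -0.829585
x=0.530000, w=-0.829585:
  k1 = f(0.530000, -0.829585) = -1.390818
  k2 = f(0.795000, -1.198152) = -1.859353
  k3 = f(0.795000, -1.322314) = -2.095260
  k4 = f(1.060000, -1.940073) = -2.944563
  w ← -0.829585 + (0.53/6)·(k1 + 2k2 + 2k3 + k4) = -1.911192
w(1.06) ≈ -1.9112

-1.9112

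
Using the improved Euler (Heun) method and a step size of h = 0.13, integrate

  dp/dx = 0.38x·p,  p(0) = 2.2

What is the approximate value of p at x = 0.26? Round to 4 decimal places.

2.2284

Heun: k1 = f(x_n, p_n); k2 = f(x_n + h, p_n + h·k1); p_{n+1} = p_n + (h/2)·(k1 + k2).
x=0.000000, p=2.200000:
  k1 = f(0.000000, 2.200000) = 0.000000
  k2 = f(0.130000, 2.200000) = 0.108680
  p ← 2.200000 + (0.13/2)·(0.000000 + 0.108680) = 2.207064
x=0.130000, p=2.207064:
  k1 = f(0.130000, 2.207064) = 0.109029
  k2 = f(0.260000, 2.221238) = 0.219458
  p ← 2.207064 + (0.13/2)·(0.109029 + 0.219458) = 2.228416
p(0.26) ≈ 2.2284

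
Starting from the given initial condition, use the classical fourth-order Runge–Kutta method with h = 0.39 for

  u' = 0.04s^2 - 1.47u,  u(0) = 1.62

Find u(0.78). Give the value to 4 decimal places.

0.5204

RK4: k1 = f(s_n, u_n); k2 = f(s_n + h/2, u_n + (h/2)·k1); k3 = f(s_n + h/2, u_n + (h/2)·k2); k4 = f(s_n + h, u_n + h·k3); u_{n+1} = u_n + (h/6)·(k1 + 2k2 + 2k3 + k4).
s=0.000000, u=1.620000:
  k1 = f(0.000000, 1.620000) = -2.381400
  k2 = f(0.195000, 1.155627) = -1.697251
  k3 = f(0.195000, 1.289036) = -1.893362
  k4 = f(0.390000, 0.881589) = -1.289852
  u ← 1.620000 + (0.39/6)·(k1 + 2k2 + 2k3 + k4) = 0.914589
s=0.390000, u=0.914589:
  k1 = f(0.390000, 0.914589) = -1.338362
  k2 = f(0.585000, 0.653608) = -0.947115
  k3 = f(0.585000, 0.729901) = -1.059266
  k4 = f(0.780000, 0.501475) = -0.712833
  u ← 0.914589 + (0.39/6)·(k1 + 2k2 + 2k3 + k4) = 0.520432
u(0.78) ≈ 0.5204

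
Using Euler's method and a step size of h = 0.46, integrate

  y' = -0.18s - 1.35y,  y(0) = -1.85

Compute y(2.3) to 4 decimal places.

Euler: y_{n+1} = y_n + h·f(s_n, y_n).
s=0.000000, y=-1.850000: f=2.497500 → y ← -1.850000 + 0.46·2.497500 = -0.701150
s=0.460000, y=-0.701150: f=0.863752 → y ← -0.701150 + 0.46·0.863752 = -0.303824
s=0.920000, y=-0.303824: f=0.244562 → y ← -0.303824 + 0.46·0.244562 = -0.191325
s=1.380000, y=-0.191325: f=0.009889 → y ← -0.191325 + 0.46·0.009889 = -0.186776
s=1.840000, y=-0.186776: f=-0.079052 → y ← -0.186776 + 0.46·(-0.079052) = -0.223140
y(2.3) ≈ -0.2231

-0.2231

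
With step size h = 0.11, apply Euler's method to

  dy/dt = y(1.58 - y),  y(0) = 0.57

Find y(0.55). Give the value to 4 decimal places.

0.9040

Euler: y_{n+1} = y_n + h·f(t_n, y_n).
t=0.000000, y=0.570000: f=0.575700 → y ← 0.570000 + 0.11·0.575700 = 0.633327
t=0.110000, y=0.633327: f=0.599554 → y ← 0.633327 + 0.11·0.599554 = 0.699278
t=0.220000, y=0.699278: f=0.615869 → y ← 0.699278 + 0.11·0.615869 = 0.767024
t=0.330000, y=0.767024: f=0.623572 → y ← 0.767024 + 0.11·0.623572 = 0.835616
t=0.440000, y=0.835616: f=0.622019 → y ← 0.835616 + 0.11·0.622019 = 0.904039
y(0.55) ≈ 0.9040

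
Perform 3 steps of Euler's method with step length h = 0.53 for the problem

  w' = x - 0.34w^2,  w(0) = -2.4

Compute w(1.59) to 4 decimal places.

Euler: w_{n+1} = w_n + h·f(x_n, w_n).
x=0.000000, w=-2.400000: f=-1.958400 → w ← -2.400000 + 0.53·(-1.958400) = -3.437952
x=0.530000, w=-3.437952: f=-3.488635 → w ← -3.437952 + 0.53·(-3.488635) = -5.286928
x=1.060000, w=-5.286928: f=-8.443548 → w ← -5.286928 + 0.53·(-8.443548) = -9.762009
w(1.59) ≈ -9.7620

-9.7620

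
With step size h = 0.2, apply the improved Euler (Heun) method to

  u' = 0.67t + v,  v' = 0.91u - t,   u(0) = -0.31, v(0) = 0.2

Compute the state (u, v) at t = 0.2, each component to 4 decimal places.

Heun on (u,v): k1 = f(t_n, state_n); k2 = f(t_n + h, state_n + h·k1); state_{n+1} = state_n + (h/2)·(k1 + k2).
0.000000: (-0.310000, 0.200000)
  k1 = (0.200000, -0.282100)
  predictor → (-0.270000, 0.143580)
  k2 = (0.277580, -0.445700)
  → (-0.262242, 0.127220)
(u(0.2), v(0.2)) ≈ (-0.2622, 0.1272)

-0.2622, 0.1272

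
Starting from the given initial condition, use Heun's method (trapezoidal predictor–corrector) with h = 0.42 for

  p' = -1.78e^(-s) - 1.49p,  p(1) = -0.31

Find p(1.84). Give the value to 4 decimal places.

-0.2747

Heun: k1 = f(s_n, p_n); k2 = f(s_n + h, p_n + h·k1); p_{n+1} = p_n + (h/2)·(k1 + k2).
s=1.000000, p=-0.310000:
  k1 = f(1.000000, -0.310000) = -0.192925
  k2 = f(1.420000, -0.391029) = 0.152382
  p ← -0.310000 + (0.42/2)·(-0.192925 + 0.152382) = -0.318514
s=1.420000, p=-0.318514:
  k1 = f(1.420000, -0.318514) = 0.044335
  k2 = f(1.840000, -0.299893) = 0.164146
  p ← -0.318514 + (0.42/2)·(0.044335 + 0.164146) = -0.274733
p(1.84) ≈ -0.2747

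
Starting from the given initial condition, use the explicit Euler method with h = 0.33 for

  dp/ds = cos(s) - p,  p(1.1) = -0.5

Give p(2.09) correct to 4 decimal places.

Euler: p_{n+1} = p_n + h·f(s_n, p_n).
s=1.100000, p=-0.500000: f=0.953596 → p ← -0.500000 + 0.33·0.953596 = -0.185313
s=1.430000, p=-0.185313: f=0.325645 → p ← -0.185313 + 0.33·0.325645 = -0.077850
s=1.760000, p=-0.077850: f=-0.110226 → p ← -0.077850 + 0.33·(-0.110226) = -0.114225
p(2.09) ≈ -0.1142

-0.1142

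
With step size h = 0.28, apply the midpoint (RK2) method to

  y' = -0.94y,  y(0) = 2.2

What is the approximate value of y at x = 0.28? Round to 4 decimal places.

1.6972

Midpoint: k1 = f(x_n, y_n); k2 = f(x_n + h/2, y_n + (h/2)·k1); y_{n+1} = y_n + h·k2.
x=0.000000, y=2.200000:
  k1 = f(0.000000, 2.200000) = -2.068000
  k2 = f(0.140000, 1.910480) = -1.795851
  y ← 2.200000 + 0.28·(-1.795851) = 1.697162
y(0.28) ≈ 1.6972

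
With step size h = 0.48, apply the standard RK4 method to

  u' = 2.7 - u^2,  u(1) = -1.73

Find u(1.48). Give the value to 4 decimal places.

-2.0964

RK4: k1 = f(s_n, u_n); k2 = f(s_n + h/2, u_n + (h/2)·k1); k3 = f(s_n + h/2, u_n + (h/2)·k2); k4 = f(s_n + h, u_n + h·k3); u_{n+1} = u_n + (h/6)·(k1 + 2k2 + 2k3 + k4).
s=1.000000, u=-1.730000:
  k1 = f(1.000000, -1.730000) = -0.292900
  k2 = f(1.240000, -1.800296) = -0.541066
  k3 = f(1.240000, -1.859856) = -0.759063
  k4 = f(1.480000, -2.094350) = -1.686304
  u ← -1.730000 + (0.48/6)·(k1 + 2k2 + 2k3 + k4) = -2.096357
u(1.48) ≈ -2.0964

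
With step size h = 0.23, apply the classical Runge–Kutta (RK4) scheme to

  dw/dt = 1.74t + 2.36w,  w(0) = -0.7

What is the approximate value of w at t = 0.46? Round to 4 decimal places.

RK4: k1 = f(t_n, w_n); k2 = f(t_n + h/2, w_n + (h/2)·k1); k3 = f(t_n + h/2, w_n + (h/2)·k2); k4 = f(t_n + h, w_n + h·k3); w_{n+1} = w_n + (h/6)·(k1 + 2k2 + 2k3 + k4).
t=0.000000, w=-0.700000:
  k1 = f(0.000000, -0.700000) = -1.652000
  k2 = f(0.115000, -0.889980) = -1.900253
  k3 = f(0.115000, -0.918529) = -1.967629
  k4 = f(0.230000, -1.152555) = -2.319829
  w ← -0.700000 + (0.23/6)·(k1 + 2k2 + 2k3 + k4) = -1.148791
t=0.230000, w=-1.148791:
  k1 = f(0.230000, -1.148791) = -2.310947
  k2 = f(0.345000, -1.414550) = -2.738038
  k3 = f(0.345000, -1.463665) = -2.853950
  k4 = f(0.460000, -1.805200) = -3.459871
  w ← -1.148791 + (0.23/6)·(k1 + 2k2 + 2k3 + k4) = -1.798725
w(0.46) ≈ -1.7987

-1.7987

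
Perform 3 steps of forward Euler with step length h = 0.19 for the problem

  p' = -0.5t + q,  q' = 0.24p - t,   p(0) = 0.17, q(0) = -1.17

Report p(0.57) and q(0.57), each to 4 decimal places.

Euler on (p,q): p_{n+1} = p_n + h·p', q_{n+1} = q_n + h·q'.
0.000000: (0.170000, -1.170000); f=(-1.170000, 0.040800) → (-0.052300, -1.162248)
0.190000: (-0.052300, -1.162248); f=(-1.257248, -0.202552) → (-0.291177, -1.200733)
0.380000: (-0.291177, -1.200733); f=(-1.390733, -0.449883) → (-0.555416, -1.286211)
(p(0.57), q(0.57)) ≈ (-0.5554, -1.2862)

-0.5554, -1.2862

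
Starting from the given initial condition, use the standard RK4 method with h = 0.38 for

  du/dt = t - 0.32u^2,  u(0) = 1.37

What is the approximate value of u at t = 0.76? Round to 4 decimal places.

1.2686

RK4: k1 = f(t_n, u_n); k2 = f(t_n + h/2, u_n + (h/2)·k1); k3 = f(t_n + h/2, u_n + (h/2)·k2); k4 = f(t_n + h, u_n + h·k3); u_{n+1} = u_n + (h/6)·(k1 + 2k2 + 2k3 + k4).
t=0.000000, u=1.370000:
  k1 = f(0.000000, 1.370000) = -0.600608
  k2 = f(0.190000, 1.255884) = -0.314719
  k3 = f(0.190000, 1.310203) = -0.359323
  k4 = f(0.380000, 1.233457) = -0.106854
  u ← 1.370000 + (0.38/6)·(k1 + 2k2 + 2k3 + k4) = 1.239816
t=0.380000, u=1.239816:
  k1 = f(0.380000, 1.239816) = -0.111886
  k2 = f(0.570000, 1.218557) = 0.094838
  k3 = f(0.570000, 1.257835) = 0.063713
  k4 = f(0.760000, 1.264026) = 0.248716
  u ← 1.239816 + (0.38/6)·(k1 + 2k2 + 2k3 + k4) = 1.268565
u(0.76) ≈ 1.2686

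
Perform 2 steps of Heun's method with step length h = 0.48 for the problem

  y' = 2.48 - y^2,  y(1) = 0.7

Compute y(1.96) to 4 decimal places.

1.3065

Heun: k1 = f(s_n, y_n); k2 = f(s_n + h, y_n + h·k1); y_{n+1} = y_n + (h/2)·(k1 + k2).
s=1.000000, y=0.700000:
  k1 = f(1.000000, 0.700000) = 1.990000
  k2 = f(1.480000, 1.655200) = -0.259687
  y ← 0.700000 + (0.48/2)·(1.990000 + (-0.259687)) = 1.115275
s=1.480000, y=1.115275:
  k1 = f(1.480000, 1.115275) = 1.236161
  k2 = f(1.960000, 1.708633) = -0.439425
  y ← 1.115275 + (0.48/2)·(1.236161 + (-0.439425)) = 1.306492
y(1.96) ≈ 1.3065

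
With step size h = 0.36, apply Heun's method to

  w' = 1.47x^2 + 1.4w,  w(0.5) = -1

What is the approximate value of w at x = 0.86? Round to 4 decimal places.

-1.3358

Heun: k1 = f(x_n, w_n); k2 = f(x_n + h, w_n + h·k1); w_{n+1} = w_n + (h/2)·(k1 + k2).
x=0.500000, w=-1.000000:
  k1 = f(0.500000, -1.000000) = -1.032500
  k2 = f(0.860000, -1.371700) = -0.833168
  w ← -1.000000 + (0.36/2)·(-1.032500 + (-0.833168)) = -1.335820
w(0.86) ≈ -1.3358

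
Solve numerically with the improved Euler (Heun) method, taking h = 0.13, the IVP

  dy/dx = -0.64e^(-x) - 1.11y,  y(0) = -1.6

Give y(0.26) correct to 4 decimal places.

Heun: k1 = f(x_n, y_n); k2 = f(x_n + h, y_n + h·k1); y_{n+1} = y_n + (h/2)·(k1 + k2).
x=0.000000, y=-1.600000:
  k1 = f(0.000000, -1.600000) = 1.136000
  k2 = f(0.130000, -1.452320) = 1.050094
  y ← -1.600000 + (0.13/2)·(1.136000 + 1.050094) = -1.457904
x=0.130000, y=-1.457904:
  k1 = f(0.130000, -1.457904) = 1.056292
  k2 = f(0.260000, -1.320586) = 0.972377
  y ← -1.457904 + (0.13/2)·(1.056292 + 0.972377) = -1.326040
y(0.26) ≈ -1.3260

-1.3260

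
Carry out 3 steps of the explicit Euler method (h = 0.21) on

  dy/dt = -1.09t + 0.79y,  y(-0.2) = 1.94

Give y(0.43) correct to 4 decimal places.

3.0838

Euler: y_{n+1} = y_n + h·f(t_n, y_n).
t=-0.200000, y=1.940000: f=1.750600 → y ← 1.940000 + 0.21·1.750600 = 2.307626
t=0.010000, y=2.307626: f=1.812125 → y ← 2.307626 + 0.21·1.812125 = 2.688172
t=0.220000, y=2.688172: f=1.883856 → y ← 2.688172 + 0.21·1.883856 = 3.083782
y(0.43) ≈ 3.0838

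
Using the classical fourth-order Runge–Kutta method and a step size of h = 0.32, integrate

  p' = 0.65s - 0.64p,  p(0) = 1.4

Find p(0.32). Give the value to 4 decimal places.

RK4: k1 = f(s_n, p_n); k2 = f(s_n + h/2, p_n + (h/2)·k1); k3 = f(s_n + h/2, p_n + (h/2)·k2); k4 = f(s_n + h, p_n + h·k3); p_{n+1} = p_n + (h/6)·(k1 + 2k2 + 2k3 + k4).
s=0.000000, p=1.400000:
  k1 = f(0.000000, 1.400000) = -0.896000
  k2 = f(0.160000, 1.256640) = -0.700250
  k3 = f(0.160000, 1.287960) = -0.720294
  k4 = f(0.320000, 1.169506) = -0.540484
  p ← 1.400000 + (0.32/6)·(k1 + 2k2 + 2k3 + k4) = 1.171863
p(0.32) ≈ 1.1719

1.1719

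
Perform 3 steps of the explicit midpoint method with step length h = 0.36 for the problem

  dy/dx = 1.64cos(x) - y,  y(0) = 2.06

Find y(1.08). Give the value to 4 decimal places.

Midpoint: k1 = f(x_n, y_n); k2 = f(x_n + h/2, y_n + (h/2)·k1); y_{n+1} = y_n + h·k2.
x=0.000000, y=2.060000:
  k1 = f(0.000000, 2.060000) = -0.420000
  k2 = f(0.180000, 1.984400) = -0.370896
  y ← 2.060000 + 0.36·(-0.370896) = 1.926477
x=0.360000, y=1.926477:
  k1 = f(0.360000, 1.926477) = -0.391607
  k2 = f(0.540000, 1.855988) = -0.449346
  y ← 1.926477 + 0.36·(-0.449346) = 1.764713
x=0.720000, y=1.764713:
  k1 = f(0.720000, 1.764713) = -0.531751
  k2 = f(0.900000, 1.668998) = -0.649557
  y ← 1.764713 + 0.36·(-0.649557) = 1.530872
y(1.08) ≈ 1.5309

1.5309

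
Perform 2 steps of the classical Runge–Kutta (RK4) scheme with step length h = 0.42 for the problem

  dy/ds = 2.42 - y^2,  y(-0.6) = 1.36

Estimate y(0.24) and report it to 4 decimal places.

RK4: k1 = f(s_n, y_n); k2 = f(s_n + h/2, y_n + (h/2)·k1); k3 = f(s_n + h/2, y_n + (h/2)·k2); k4 = f(s_n + h, y_n + h·k3); y_{n+1} = y_n + (h/6)·(k1 + 2k2 + 2k3 + k4).
s=-0.600000, y=1.360000:
  k1 = f(-0.600000, 1.360000) = 0.570400
  k2 = f(-0.390000, 1.479784) = 0.230239
  k3 = f(-0.390000, 1.408350) = 0.436550
  k4 = f(-0.180000, 1.543351) = 0.038068
  y ← 1.360000 + (0.42/6)·(k1 + 2k2 + 2k3 + k4) = 1.495943
s=-0.180000, y=1.495943:
  k1 = f(-0.180000, 1.495943) = 0.182154
  k2 = f(0.030000, 1.534196) = 0.066244
  k3 = f(0.030000, 1.509854) = 0.140339
  k4 = f(0.240000, 1.554886) = 0.002330
  y ← 1.495943 + (0.42/6)·(k1 + 2k2 + 2k3 + k4) = 1.537779
y(0.24) ≈ 1.5378

1.5378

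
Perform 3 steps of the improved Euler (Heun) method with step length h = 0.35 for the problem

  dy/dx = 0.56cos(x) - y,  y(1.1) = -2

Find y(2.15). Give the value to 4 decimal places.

Heun: k1 = f(x_n, y_n); k2 = f(x_n + h, y_n + h·k1); y_{n+1} = y_n + (h/2)·(k1 + k2).
x=1.100000, y=-2.000000:
  k1 = f(1.100000, -2.000000) = 2.254014
  k2 = f(1.450000, -1.211095) = 1.278577
  y ← -2.000000 + (0.35/2)·(2.254014 + 1.278577) = -1.381797
x=1.450000, y=-1.381797:
  k1 = f(1.450000, -1.381797) = 1.449278
  k2 = f(1.800000, -0.874549) = 0.747316
  y ← -1.381797 + (0.35/2)·(1.449278 + 0.747316) = -0.997393
x=1.800000, y=-0.997393:
  k1 = f(1.800000, -0.997393) = 0.870159
  k2 = f(2.150000, -0.692837) = 0.386317
  y ← -0.997393 + (0.35/2)·(0.870159 + 0.386317) = -0.777509
y(2.15) ≈ -0.7775

-0.7775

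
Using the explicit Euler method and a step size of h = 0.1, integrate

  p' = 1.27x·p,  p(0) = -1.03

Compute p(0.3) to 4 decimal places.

Euler: p_{n+1} = p_n + h·f(x_n, p_n).
x=0.000000, p=-1.030000: f=0.000000 → p ← -1.030000 + 0.1·0.000000 = -1.030000
x=0.100000, p=-1.030000: f=-0.130810 → p ← -1.030000 + 0.1·(-0.130810) = -1.043081
x=0.200000, p=-1.043081: f=-0.264943 → p ← -1.043081 + 0.1·(-0.264943) = -1.069575
p(0.3) ≈ -1.0696

-1.0696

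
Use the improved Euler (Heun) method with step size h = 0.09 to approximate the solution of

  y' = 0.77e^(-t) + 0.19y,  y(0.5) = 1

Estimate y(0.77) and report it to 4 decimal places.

1.1663

Heun: k1 = f(t_n, y_n); k2 = f(t_n + h, y_n + h·k1); y_{n+1} = y_n + (h/2)·(k1 + k2).
t=0.500000, y=1.000000:
  k1 = f(0.500000, 1.000000) = 0.657029
  k2 = f(0.590000, 1.059133) = 0.628067
  y ← 1.000000 + (0.09/2)·(0.657029 + 0.628067) = 1.057829
t=0.590000, y=1.057829:
  k1 = f(0.590000, 1.057829) = 0.627820
  k2 = f(0.680000, 1.114333) = 0.601818
  y ← 1.057829 + (0.09/2)·(0.627820 + 0.601818) = 1.113163
t=0.680000, y=1.113163:
  k1 = f(0.680000, 1.113163) = 0.601596
  k2 = f(0.770000, 1.167307) = 0.578308
  y ← 1.113163 + (0.09/2)·(0.601596 + 0.578308) = 1.166259
y(0.77) ≈ 1.1663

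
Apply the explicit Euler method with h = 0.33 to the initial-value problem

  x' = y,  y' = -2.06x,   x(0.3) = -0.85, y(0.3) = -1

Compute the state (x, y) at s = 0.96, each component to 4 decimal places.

-1.3193, 0.3800

Euler on (x,y): x_{n+1} = x_n + h·x', y_{n+1} = y_n + h·y'.
0.300000: (-0.850000, -1.000000); f=(-1.000000, 1.751000) → (-1.180000, -0.422170)
0.630000: (-1.180000, -0.422170); f=(-0.422170, 2.430800) → (-1.319316, 0.379994)
(x(0.96), y(0.96)) ≈ (-1.3193, 0.3800)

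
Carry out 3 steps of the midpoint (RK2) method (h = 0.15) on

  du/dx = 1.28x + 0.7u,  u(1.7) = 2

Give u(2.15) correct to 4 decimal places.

4.0302

Midpoint: k1 = f(x_n, u_n); k2 = f(x_n + h/2, u_n + (h/2)·k1); u_{n+1} = u_n + h·k2.
x=1.700000, u=2.000000:
  k1 = f(1.700000, 2.000000) = 3.576000
  k2 = f(1.775000, 2.268200) = 3.859740
  u ← 2.000000 + 0.15·3.859740 = 2.578961
x=1.850000, u=2.578961:
  k1 = f(1.850000, 2.578961) = 4.173273
  k2 = f(1.925000, 2.891956) = 4.488370
  u ← 2.578961 + 0.15·4.488370 = 3.252216
x=2.000000, u=3.252216:
  k1 = f(2.000000, 3.252216) = 4.836551
  k2 = f(2.075000, 3.614958) = 5.186470
  u ← 3.252216 + 0.15·5.186470 = 4.030187
u(2.15) ≈ 4.0302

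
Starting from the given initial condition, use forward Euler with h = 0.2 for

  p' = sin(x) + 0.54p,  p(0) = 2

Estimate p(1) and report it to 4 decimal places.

3.7581

Euler: p_{n+1} = p_n + h·f(x_n, p_n).
x=0.000000, p=2.000000: f=1.080000 → p ← 2.000000 + 0.2·1.080000 = 2.216000
x=0.200000, p=2.216000: f=1.395309 → p ← 2.216000 + 0.2·1.395309 = 2.495062
x=0.400000, p=2.495062: f=1.736752 → p ← 2.495062 + 0.2·1.736752 = 2.842412
x=0.600000, p=2.842412: f=2.099545 → p ← 2.842412 + 0.2·2.099545 = 3.262321
x=0.800000, p=3.262321: f=2.479010 → p ← 3.262321 + 0.2·2.479010 = 3.758123
p(1) ≈ 3.7581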